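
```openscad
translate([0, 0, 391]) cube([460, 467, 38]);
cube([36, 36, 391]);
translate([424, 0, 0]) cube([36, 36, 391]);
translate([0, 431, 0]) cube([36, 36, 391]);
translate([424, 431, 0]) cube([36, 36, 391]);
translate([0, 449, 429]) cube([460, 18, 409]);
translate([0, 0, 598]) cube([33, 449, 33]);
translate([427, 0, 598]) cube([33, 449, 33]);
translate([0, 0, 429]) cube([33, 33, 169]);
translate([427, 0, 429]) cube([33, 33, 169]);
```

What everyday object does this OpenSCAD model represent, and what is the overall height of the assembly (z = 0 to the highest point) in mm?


A chair. The overall height is 838 mm.

A slab on four corner posts with a tall panel at the back — a chair. The seat slab sits at z = 391 with thickness 38, and the 409 mm backrest starts at the seat top, so the overall height is 391 + 38 + 409 = 838 mm.


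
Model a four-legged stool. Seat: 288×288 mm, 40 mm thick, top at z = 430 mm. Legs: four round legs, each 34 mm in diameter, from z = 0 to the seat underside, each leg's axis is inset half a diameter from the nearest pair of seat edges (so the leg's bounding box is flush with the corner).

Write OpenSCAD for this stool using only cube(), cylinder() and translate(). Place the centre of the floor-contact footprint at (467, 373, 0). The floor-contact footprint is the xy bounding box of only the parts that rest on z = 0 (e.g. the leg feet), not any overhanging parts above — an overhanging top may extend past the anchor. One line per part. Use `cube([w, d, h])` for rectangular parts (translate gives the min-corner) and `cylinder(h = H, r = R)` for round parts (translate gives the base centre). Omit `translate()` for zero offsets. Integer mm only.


translate([323, 229, 390]) cube([288, 288, 40]);
translate([340, 246, 0]) cylinder(h = 390, r = 17);
translate([594, 246, 0]) cylinder(h = 390, r = 17);
translate([340, 500, 0]) cylinder(h = 390, r = 17);
translate([594, 500, 0]) cylinder(h = 390, r = 17);


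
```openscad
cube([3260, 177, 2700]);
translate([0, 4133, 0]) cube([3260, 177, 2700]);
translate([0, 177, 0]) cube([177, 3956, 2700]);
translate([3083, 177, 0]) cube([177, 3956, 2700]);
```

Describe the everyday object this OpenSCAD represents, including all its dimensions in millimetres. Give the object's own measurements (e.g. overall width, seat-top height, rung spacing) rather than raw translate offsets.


The wall frame of a small rectangular building: four walls, each 2700 mm tall and 177 mm thick, enclosing a footprint 3260 mm (x) by 4310 mm (y) outside-to-outside, with no floor or roof. The front and back walls (the −y and +y sides) span the full width; the two side walls fit between them.


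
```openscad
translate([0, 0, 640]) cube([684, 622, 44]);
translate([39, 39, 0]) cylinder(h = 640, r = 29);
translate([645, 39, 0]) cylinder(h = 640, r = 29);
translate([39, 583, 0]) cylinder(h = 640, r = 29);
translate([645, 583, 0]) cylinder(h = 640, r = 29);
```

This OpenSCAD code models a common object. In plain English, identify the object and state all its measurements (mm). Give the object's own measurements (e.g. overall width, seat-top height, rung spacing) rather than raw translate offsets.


A table: top 684 mm (x) × 622 mm (y), 44 mm thick, upper face at z = 684 mm, on four round legs of 58 mm diameter, each leg's bounding box inset 10 mm from the nearest pair of top edges from z = 0 to the bottom of the top.


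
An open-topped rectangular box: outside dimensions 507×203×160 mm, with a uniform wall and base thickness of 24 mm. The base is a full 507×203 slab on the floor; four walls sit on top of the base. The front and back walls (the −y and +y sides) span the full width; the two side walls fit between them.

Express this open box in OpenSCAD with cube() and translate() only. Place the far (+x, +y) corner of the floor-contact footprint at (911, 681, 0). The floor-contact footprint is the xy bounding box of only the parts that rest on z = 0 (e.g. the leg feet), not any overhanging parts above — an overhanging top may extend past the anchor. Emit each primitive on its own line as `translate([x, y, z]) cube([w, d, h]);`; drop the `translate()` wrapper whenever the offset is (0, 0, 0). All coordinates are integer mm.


translate([404, 478, 0]) cube([507, 203, 24]);
translate([404, 478, 24]) cube([507, 24, 136]);
translate([404, 657, 24]) cube([507, 24, 136]);
translate([404, 502, 24]) cube([24, 155, 136]);
translate([887, 502, 24]) cube([24, 155, 136]);


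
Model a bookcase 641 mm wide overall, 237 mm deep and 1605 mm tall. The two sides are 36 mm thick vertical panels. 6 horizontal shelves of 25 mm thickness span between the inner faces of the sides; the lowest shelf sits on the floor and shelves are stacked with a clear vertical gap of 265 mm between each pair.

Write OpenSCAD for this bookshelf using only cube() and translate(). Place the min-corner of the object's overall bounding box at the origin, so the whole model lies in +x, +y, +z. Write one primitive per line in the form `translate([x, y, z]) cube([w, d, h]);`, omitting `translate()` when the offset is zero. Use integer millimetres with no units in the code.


cube([36, 237, 1605]);
translate([605, 0, 0]) cube([36, 237, 1605]);
translate([36, 0, 0]) cube([569, 237, 25]);
translate([36, 0, 290]) cube([569, 237, 25]);
translate([36, 0, 580]) cube([569, 237, 25]);
translate([36, 0, 870]) cube([569, 237, 25]);
translate([36, 0, 1160]) cube([569, 237, 25]);
translate([36, 0, 1450]) cube([569, 237, 25]);


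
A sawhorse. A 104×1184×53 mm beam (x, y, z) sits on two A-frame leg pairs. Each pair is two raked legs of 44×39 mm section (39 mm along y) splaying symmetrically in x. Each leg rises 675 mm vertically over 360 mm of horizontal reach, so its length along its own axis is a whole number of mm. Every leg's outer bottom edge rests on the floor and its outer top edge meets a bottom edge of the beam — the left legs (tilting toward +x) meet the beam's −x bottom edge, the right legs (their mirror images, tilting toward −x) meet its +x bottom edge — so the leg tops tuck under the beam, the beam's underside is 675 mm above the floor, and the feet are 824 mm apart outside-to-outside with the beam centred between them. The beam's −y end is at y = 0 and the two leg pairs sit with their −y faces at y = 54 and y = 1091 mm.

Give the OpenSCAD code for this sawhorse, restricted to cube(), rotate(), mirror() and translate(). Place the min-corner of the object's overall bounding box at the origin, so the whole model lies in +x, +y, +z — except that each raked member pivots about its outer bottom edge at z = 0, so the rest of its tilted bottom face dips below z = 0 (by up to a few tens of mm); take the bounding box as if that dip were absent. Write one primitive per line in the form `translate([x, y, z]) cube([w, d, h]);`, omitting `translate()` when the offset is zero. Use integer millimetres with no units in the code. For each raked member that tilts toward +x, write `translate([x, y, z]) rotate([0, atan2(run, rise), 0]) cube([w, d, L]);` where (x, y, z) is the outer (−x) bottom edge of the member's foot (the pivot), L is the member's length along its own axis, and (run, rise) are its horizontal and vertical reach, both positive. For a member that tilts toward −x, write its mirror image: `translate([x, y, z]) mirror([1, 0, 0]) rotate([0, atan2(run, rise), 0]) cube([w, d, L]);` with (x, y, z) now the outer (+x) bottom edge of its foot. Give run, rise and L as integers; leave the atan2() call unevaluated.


// leg length = √(360² + 675²) = 765
// right-leg outer foot x = 2·360 + 104 = 824
// beam min-corner = (360, 0, 675)
translate([360, 0, 675]) cube([104, 1184, 53]);
translate([0, 54, 0]) rotate([0, atan2(360, 675), 0]) cube([44, 39, 765]);
translate([824, 54, 0]) mirror([1, 0, 0]) rotate([0, atan2(360, 675), 0]) cube([44, 39, 765]);
translate([0, 1091, 0]) rotate([0, atan2(360, 675), 0]) cube([44, 39, 765]);
translate([824, 1091, 0]) mirror([1, 0, 0]) rotate([0, atan2(360, 675), 0]) cube([44, 39, 765]);


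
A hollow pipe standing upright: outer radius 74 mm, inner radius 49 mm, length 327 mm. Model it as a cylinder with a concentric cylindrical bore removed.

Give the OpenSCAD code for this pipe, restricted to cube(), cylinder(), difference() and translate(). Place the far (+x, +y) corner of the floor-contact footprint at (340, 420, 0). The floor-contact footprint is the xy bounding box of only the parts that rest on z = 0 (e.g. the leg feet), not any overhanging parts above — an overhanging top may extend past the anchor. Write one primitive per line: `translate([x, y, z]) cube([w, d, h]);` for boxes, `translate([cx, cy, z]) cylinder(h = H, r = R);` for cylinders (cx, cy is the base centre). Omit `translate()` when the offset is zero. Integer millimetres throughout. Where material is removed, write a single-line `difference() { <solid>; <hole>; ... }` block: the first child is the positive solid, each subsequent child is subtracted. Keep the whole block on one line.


difference() { translate([266, 346, 0]) cylinder(h = 327, r = 74); translate([266, 346, 0]) cylinder(h = 327, r = 49); }


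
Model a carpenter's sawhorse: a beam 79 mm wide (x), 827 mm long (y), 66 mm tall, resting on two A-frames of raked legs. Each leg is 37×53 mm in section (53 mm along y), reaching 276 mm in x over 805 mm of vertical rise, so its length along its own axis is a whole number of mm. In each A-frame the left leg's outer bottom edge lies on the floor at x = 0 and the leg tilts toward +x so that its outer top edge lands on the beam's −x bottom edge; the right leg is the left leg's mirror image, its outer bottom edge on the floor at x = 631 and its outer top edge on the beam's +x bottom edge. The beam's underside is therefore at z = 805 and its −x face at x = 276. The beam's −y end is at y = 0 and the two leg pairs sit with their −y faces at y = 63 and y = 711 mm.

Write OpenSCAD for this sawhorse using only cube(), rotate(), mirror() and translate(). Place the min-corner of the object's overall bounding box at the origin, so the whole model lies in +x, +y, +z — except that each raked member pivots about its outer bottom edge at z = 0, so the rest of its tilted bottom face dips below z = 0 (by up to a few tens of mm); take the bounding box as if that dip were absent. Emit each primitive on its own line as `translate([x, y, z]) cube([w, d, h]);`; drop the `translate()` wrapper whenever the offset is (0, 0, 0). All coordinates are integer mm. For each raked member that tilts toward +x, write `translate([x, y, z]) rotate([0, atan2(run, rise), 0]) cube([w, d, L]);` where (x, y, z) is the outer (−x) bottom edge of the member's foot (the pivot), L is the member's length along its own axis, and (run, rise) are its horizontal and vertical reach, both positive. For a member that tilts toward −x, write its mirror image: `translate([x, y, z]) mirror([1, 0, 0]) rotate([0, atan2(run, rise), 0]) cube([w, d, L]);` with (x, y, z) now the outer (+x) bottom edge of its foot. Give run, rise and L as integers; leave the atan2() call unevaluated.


translate([276, 0, 805]) cube([79, 827, 66]);
translate([0, 63, 0]) rotate([0, atan2(276, 805), 0]) cube([37, 53, 851]);
translate([631, 63, 0]) mirror([1, 0, 0]) rotate([0, atan2(276, 805), 0]) cube([37, 53, 851]);
translate([0, 711, 0]) rotate([0, atan2(276, 805), 0]) cube([37, 53, 851]);
translate([631, 711, 0]) mirror([1, 0, 0]) rotate([0, atan2(276, 805), 0]) cube([37, 53, 851]);


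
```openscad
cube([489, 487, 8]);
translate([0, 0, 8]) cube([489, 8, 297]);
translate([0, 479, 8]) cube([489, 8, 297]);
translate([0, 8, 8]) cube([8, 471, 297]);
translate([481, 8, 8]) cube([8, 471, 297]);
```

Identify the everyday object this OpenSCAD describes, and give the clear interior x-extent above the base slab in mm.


An open box. The internal width is 473 mm.

A 489×487 base slab with four walls standing on it — an open box. The base is 489 mm wide and the walls are 8 mm thick, so the internal width is 489 − 2 × 8 = 473 mm.


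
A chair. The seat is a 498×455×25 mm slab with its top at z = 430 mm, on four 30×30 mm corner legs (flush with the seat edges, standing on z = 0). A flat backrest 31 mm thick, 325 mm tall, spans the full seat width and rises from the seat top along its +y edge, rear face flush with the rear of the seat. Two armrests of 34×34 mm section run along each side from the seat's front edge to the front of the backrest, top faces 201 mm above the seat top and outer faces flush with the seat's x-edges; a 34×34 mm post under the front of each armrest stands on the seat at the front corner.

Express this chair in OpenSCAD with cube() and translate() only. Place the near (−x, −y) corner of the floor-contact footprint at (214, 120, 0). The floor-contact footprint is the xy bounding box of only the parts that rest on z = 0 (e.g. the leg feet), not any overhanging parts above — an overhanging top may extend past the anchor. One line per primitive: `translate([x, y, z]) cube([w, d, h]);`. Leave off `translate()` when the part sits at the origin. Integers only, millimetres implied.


translate([214, 120, 405]) cube([498, 455, 25]);
translate([214, 120, 0]) cube([30, 30, 405]);
translate([682, 120, 0]) cube([30, 30, 405]);
translate([214, 545, 0]) cube([30, 30, 405]);
translate([682, 545, 0]) cube([30, 30, 405]);
translate([214, 544, 430]) cube([498, 31, 325]);
translate([214, 120, 597]) cube([34, 424, 34]);
translate([678, 120, 597]) cube([34, 424, 34]);
translate([214, 120, 430]) cube([34, 34, 167]);
translate([678, 120, 430]) cube([34, 34, 167]);


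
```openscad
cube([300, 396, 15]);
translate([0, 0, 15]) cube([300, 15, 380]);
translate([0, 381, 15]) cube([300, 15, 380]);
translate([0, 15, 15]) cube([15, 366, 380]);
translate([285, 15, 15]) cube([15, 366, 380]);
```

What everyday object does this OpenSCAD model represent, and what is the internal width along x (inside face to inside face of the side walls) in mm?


An open box. The internal width is 270 mm.

A 300×396 base slab with four walls standing on it — an open box. The base is 300 mm wide and the walls are 15 mm thick, so the internal width is 300 − 2 × 15 = 270 mm.


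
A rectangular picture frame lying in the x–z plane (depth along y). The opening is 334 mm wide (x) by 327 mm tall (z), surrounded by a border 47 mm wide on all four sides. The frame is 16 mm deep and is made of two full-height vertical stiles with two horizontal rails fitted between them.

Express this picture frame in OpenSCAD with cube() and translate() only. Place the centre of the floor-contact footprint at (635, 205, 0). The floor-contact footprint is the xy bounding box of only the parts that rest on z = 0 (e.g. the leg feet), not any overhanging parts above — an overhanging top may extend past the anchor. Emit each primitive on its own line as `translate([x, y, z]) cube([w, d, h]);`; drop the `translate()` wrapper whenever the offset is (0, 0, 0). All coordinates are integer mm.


translate([421, 197, 0]) cube([47, 16, 421]);
translate([802, 197, 0]) cube([47, 16, 421]);
translate([468, 197, 0]) cube([334, 16, 47]);
translate([468, 197, 374]) cube([334, 16, 47]);


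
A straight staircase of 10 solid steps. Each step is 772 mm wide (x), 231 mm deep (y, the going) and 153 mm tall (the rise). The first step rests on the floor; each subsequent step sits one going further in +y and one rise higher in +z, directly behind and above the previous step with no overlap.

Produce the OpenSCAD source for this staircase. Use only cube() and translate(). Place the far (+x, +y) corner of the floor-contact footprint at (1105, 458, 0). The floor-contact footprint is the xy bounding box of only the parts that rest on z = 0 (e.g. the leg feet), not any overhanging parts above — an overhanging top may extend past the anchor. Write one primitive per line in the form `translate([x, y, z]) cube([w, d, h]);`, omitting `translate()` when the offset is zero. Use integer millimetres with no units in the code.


translate([333, 227, 0]) cube([772, 231, 153]);
translate([333, 458, 153]) cube([772, 231, 153]);
translate([333, 689, 306]) cube([772, 231, 153]);
translate([333, 920, 459]) cube([772, 231, 153]);
translate([333, 1151, 612]) cube([772, 231, 153]);
translate([333, 1382, 765]) cube([772, 231, 153]);
translate([333, 1613, 918]) cube([772, 231, 153]);
translate([333, 1844, 1071]) cube([772, 231, 153]);
translate([333, 2075, 1224]) cube([772, 231, 153]);
translate([333, 2306, 1377]) cube([772, 231, 153]);


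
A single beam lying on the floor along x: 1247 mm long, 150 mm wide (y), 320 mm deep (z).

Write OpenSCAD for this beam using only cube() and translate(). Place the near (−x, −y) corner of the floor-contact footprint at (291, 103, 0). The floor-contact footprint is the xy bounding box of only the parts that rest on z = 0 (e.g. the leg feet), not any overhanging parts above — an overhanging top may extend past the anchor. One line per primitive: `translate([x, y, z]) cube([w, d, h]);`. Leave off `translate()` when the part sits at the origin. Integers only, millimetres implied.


translate([291, 103, 0]) cube([1247, 150, 320]);


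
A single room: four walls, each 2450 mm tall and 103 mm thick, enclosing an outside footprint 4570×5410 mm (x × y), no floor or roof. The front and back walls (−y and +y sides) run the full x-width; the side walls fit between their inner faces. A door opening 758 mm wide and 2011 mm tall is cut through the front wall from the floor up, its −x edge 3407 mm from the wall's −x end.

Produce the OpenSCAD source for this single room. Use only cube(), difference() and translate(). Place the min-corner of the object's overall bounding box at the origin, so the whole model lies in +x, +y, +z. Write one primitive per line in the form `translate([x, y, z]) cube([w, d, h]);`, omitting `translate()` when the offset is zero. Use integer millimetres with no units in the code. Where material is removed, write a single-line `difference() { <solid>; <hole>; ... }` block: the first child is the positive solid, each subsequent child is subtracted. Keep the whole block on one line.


difference() { cube([4570, 103, 2450]); translate([3407, 0, 0]) cube([758, 103, 2011]); }
translate([0, 5307, 0]) cube([4570, 103, 2450]);
translate([0, 103, 0]) cube([103, 5204, 2450]);
translate([4467, 103, 0]) cube([103, 5204, 2450]);


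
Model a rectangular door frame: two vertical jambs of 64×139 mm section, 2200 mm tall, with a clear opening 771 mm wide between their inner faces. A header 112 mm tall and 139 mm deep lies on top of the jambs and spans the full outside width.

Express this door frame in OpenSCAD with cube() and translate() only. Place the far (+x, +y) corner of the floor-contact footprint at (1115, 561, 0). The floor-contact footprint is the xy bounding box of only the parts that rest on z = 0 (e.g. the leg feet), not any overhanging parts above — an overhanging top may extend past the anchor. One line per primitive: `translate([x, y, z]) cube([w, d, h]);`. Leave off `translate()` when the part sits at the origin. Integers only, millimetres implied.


translate([216, 422, 0]) cube([64, 139, 2200]);
translate([1051, 422, 0]) cube([64, 139, 2200]);
translate([216, 422, 2200]) cube([899, 139, 112]);


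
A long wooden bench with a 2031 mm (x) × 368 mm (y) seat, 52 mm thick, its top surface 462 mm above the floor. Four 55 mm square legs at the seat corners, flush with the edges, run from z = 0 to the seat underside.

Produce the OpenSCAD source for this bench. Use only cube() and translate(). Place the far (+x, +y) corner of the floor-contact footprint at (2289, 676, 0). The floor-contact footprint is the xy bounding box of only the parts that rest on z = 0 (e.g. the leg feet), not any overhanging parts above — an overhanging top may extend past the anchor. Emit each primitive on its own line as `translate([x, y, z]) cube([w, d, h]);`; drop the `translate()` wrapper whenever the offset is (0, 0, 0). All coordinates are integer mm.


// leg_h = 462 − 52 = 410
translate([258, 308, 410]) cube([2031, 368, 52]);
translate([258, 308, 0]) cube([55, 55, 410]);
translate([258, 621, 0]) cube([55, 55, 410]);
translate([2234, 308, 0]) cube([55, 55, 410]);
translate([2234, 621, 0]) cube([55, 55, 410]);


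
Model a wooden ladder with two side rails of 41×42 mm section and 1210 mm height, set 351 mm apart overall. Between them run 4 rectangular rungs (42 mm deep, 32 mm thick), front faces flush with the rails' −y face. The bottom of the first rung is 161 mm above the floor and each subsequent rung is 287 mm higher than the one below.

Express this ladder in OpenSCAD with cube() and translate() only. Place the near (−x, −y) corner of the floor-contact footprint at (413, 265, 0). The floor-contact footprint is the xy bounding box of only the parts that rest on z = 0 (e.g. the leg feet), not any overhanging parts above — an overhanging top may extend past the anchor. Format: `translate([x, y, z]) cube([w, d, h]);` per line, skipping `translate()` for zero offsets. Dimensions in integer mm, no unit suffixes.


translate([413, 265, 0]) cube([41, 42, 1210]);
translate([723, 265, 0]) cube([41, 42, 1210]);
translate([454, 265, 161]) cube([269, 42, 32]);
translate([454, 265, 448]) cube([269, 42, 32]);
translate([454, 265, 735]) cube([269, 42, 32]);
translate([454, 265, 1022]) cube([269, 42, 32]);


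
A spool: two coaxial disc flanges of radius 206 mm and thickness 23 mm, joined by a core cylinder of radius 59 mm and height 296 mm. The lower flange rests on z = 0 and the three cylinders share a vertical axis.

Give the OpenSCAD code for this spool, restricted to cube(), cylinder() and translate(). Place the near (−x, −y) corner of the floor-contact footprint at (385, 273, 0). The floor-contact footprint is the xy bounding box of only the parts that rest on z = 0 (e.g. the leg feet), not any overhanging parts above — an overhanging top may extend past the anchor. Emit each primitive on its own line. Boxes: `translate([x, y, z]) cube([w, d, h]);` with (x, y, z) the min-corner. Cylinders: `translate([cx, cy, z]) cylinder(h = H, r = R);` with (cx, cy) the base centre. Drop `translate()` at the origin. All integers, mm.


translate([591, 479, 0]) cylinder(h = 23, r = 206);
translate([591, 479, 23]) cylinder(h = 296, r = 59);
translate([591, 479, 319]) cylinder(h = 23, r = 206);


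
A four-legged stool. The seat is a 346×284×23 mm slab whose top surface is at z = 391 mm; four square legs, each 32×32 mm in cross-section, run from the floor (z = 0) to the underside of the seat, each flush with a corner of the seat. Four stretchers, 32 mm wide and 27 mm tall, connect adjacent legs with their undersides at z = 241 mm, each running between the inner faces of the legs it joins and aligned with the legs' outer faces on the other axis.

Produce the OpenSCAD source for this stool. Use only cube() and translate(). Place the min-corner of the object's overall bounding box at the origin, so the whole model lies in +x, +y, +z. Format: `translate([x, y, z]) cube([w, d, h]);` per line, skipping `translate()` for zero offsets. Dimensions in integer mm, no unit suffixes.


translate([0, 0, 368]) cube([346, 284, 23]);
cube([32, 32, 368]);
translate([314, 0, 0]) cube([32, 32, 368]);
translate([0, 252, 0]) cube([32, 32, 368]);
translate([314, 252, 0]) cube([32, 32, 368]);
translate([32, 0, 241]) cube([282, 32, 27]);
translate([32, 252, 241]) cube([282, 32, 27]);
translate([0, 32, 241]) cube([32, 220, 27]);
translate([314, 32, 241]) cube([32, 220, 27]);


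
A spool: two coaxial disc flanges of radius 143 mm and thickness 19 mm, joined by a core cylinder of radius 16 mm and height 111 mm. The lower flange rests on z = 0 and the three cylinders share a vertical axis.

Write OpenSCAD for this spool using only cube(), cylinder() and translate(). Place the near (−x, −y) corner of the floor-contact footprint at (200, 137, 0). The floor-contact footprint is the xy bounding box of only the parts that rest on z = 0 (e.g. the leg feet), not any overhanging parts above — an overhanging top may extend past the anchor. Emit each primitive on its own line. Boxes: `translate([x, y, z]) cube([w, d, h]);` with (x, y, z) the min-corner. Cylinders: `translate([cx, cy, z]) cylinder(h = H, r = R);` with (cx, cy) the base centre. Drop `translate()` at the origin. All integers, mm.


translate([343, 280, 0]) cylinder(h = 19, r = 143);
translate([343, 280, 19]) cylinder(h = 111, r = 16);
translate([343, 280, 130]) cylinder(h = 19, r = 143);


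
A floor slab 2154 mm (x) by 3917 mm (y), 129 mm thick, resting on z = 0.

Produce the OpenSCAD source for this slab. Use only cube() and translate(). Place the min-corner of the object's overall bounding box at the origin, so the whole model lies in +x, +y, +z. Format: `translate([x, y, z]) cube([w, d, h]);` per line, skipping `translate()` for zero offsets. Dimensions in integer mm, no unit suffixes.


cube([2154, 3917, 129]);


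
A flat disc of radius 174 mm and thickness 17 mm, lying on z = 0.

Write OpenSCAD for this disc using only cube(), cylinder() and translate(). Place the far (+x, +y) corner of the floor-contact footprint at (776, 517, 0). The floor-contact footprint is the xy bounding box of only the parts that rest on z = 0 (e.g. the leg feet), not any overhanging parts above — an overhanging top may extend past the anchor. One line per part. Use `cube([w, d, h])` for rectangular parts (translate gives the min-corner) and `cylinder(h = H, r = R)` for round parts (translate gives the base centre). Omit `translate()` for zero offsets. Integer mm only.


translate([602, 343, 0]) cylinder(h = 17, r = 174);


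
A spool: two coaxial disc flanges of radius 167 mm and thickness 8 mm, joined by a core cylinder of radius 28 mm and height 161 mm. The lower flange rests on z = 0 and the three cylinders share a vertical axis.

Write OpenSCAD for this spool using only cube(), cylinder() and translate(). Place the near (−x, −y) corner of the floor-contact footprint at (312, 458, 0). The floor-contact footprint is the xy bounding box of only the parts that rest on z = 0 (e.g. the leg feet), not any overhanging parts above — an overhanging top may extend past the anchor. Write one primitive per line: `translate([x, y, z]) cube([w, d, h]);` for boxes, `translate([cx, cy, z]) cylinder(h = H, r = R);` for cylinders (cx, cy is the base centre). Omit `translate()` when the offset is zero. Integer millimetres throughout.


translate([479, 625, 0]) cylinder(h = 8, r = 167);
translate([479, 625, 8]) cylinder(h = 161, r = 28);
translate([479, 625, 169]) cylinder(h = 8, r = 167);


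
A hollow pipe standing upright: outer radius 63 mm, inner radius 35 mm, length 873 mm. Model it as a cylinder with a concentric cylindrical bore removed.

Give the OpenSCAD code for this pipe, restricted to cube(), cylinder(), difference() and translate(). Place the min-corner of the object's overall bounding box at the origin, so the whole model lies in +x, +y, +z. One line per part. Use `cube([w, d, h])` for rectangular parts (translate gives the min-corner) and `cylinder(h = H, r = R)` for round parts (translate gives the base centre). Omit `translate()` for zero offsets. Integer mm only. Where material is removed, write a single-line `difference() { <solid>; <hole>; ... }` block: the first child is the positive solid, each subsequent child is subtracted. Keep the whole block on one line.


difference() { translate([63, 63, 0]) cylinder(h = 873, r = 63); translate([63, 63, 0]) cylinder(h = 873, r = 35); }


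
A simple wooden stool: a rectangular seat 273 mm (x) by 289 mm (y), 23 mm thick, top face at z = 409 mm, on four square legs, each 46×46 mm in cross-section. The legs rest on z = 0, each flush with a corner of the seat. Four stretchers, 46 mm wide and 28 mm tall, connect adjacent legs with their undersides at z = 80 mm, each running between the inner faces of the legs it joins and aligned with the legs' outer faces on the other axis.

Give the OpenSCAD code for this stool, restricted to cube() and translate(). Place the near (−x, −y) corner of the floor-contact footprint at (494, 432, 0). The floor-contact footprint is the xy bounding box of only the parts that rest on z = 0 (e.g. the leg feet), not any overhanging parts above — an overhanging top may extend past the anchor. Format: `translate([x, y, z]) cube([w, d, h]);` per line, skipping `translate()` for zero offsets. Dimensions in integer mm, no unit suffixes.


// leg_h = 409 - 23 = 386
// stretcher span = 273 - 2*46 = 181
translate([494, 432, 386]) cube([273, 289, 23]);
translate([494, 432, 0]) cube([46, 46, 386]);
translate([721, 432, 0]) cube([46, 46, 386]);
translate([494, 675, 0]) cube([46, 46, 386]);
translate([721, 675, 0]) cube([46, 46, 386]);
translate([540, 432, 80]) cube([181, 46, 28]);
translate([540, 675, 80]) cube([181, 46, 28]);
translate([494, 478, 80]) cube([46, 197, 28]);
translate([721, 478, 80]) cube([46, 197, 28]);


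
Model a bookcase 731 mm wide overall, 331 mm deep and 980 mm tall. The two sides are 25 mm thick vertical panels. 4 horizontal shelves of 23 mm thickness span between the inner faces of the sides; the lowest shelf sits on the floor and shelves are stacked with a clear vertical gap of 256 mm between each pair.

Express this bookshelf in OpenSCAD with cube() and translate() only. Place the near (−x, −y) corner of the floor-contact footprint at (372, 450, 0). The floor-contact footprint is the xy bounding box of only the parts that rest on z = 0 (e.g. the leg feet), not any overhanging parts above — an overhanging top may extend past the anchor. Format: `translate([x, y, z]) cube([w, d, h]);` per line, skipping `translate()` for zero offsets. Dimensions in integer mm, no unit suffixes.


translate([372, 450, 0]) cube([25, 331, 980]);
translate([1078, 450, 0]) cube([25, 331, 980]);
translate([397, 450, 0]) cube([681, 331, 23]);
translate([397, 450, 279]) cube([681, 331, 23]);
translate([397, 450, 558]) cube([681, 331, 23]);
translate([397, 450, 837]) cube([681, 331, 23]);


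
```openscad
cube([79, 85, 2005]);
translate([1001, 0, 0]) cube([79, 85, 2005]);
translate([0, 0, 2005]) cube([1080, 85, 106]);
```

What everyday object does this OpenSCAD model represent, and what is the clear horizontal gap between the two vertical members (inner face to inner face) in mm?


A door frame. The clear opening width is 922 mm.

Two 2005 mm tall posts with a header on top — a door frame. The left jamb is 79 mm wide at x = 0; the right jamb starts at x = 1001. The clear opening is 1001 − 79 = 922 mm.


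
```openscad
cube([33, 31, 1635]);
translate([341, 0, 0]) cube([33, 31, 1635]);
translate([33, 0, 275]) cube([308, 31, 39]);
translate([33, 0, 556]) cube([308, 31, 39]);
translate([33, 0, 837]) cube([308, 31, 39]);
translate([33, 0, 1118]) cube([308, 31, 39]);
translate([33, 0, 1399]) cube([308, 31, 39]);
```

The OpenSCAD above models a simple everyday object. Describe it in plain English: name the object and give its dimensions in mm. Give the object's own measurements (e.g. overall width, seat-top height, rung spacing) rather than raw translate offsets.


A straight ladder. Two 33×31 mm vertical rails, 1635 mm tall, stand 374 mm apart (outside-to-outside) with their front faces coplanar on the −y side. 5 rungs, each 31 mm deep and 39 mm tall, span between the inner faces of the rails, front faces flush with the rails. The lowest rung's underside is at z = 275 mm and rungs are spaced 281 mm apart (underside to underside).


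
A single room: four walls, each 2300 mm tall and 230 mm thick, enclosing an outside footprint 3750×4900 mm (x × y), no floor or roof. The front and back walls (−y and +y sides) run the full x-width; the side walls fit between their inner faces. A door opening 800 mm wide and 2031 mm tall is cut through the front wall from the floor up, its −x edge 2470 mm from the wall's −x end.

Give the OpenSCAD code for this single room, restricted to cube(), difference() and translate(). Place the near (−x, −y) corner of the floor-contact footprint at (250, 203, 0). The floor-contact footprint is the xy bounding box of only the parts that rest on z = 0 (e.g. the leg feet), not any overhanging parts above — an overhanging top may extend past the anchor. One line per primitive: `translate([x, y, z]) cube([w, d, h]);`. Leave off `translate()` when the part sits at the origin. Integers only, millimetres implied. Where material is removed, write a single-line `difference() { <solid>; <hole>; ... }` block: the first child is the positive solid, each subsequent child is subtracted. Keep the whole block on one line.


difference() { translate([250, 203, 0]) cube([3750, 230, 2300]); translate([2720, 203, 0]) cube([800, 230, 2031]); }
translate([250, 4873, 0]) cube([3750, 230, 2300]);
translate([250, 433, 0]) cube([230, 4440, 2300]);
translate([3770, 433, 0]) cube([230, 4440, 2300]);


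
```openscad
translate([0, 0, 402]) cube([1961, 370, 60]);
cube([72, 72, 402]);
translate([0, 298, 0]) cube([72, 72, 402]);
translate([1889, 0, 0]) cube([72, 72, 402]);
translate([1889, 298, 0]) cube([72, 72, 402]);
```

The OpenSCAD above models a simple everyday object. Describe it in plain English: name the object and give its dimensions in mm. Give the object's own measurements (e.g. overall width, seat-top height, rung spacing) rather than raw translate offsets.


A long wooden bench with a 1961 mm (x) × 370 mm (y) seat, 60 mm thick, its top surface 462 mm above the floor. Four 72 mm square legs at the seat corners, flush with the edges, run from z = 0 to the seat underside.


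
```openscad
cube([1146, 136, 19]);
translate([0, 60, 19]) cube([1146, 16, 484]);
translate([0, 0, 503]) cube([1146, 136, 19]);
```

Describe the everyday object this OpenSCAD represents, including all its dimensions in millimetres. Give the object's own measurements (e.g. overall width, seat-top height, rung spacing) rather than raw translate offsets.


An I-beam lying along x, 1146 mm long. Overall section height 522 mm. Two flanges 136 mm wide (y) and 19 mm thick, one on the floor and one at the top; a web 16 mm thick runs between them, centred on the flange width.


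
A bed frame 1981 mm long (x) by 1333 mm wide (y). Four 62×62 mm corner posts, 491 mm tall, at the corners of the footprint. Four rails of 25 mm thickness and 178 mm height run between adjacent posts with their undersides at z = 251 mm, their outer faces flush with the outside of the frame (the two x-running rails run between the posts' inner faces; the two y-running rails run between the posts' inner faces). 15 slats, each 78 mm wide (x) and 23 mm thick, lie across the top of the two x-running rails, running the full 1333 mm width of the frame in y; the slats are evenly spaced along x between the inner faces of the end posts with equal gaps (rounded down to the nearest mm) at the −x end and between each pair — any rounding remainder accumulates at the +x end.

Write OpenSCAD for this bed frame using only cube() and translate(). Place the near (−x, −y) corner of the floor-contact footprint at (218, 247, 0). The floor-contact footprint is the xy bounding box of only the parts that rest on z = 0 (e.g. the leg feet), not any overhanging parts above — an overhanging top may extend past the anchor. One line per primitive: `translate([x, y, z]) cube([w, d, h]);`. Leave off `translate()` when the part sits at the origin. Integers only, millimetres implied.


translate([218, 247, 0]) cube([62, 62, 491]);
translate([218, 1518, 0]) cube([62, 62, 491]);
translate([2137, 247, 0]) cube([62, 62, 491]);
translate([2137, 1518, 0]) cube([62, 62, 491]);
translate([280, 247, 251]) cube([1857, 25, 178]);
translate([280, 1555, 251]) cube([1857, 25, 178]);
translate([218, 309, 251]) cube([25, 1209, 178]);
translate([2174, 309, 251]) cube([25, 1209, 178]);
translate([322, 247, 429]) cube([78, 1333, 23]);
translate([442, 247, 429]) cube([78, 1333, 23]);
translate([562, 247, 429]) cube([78, 1333, 23]);
translate([682, 247, 429]) cube([78, 1333, 23]);
translate([802, 247, 429]) cube([78, 1333, 23]);
translate([922, 247, 429]) cube([78, 1333, 23]);
translate([1042, 247, 429]) cube([78, 1333, 23]);
translate([1162, 247, 429]) cube([78, 1333, 23]);
translate([1282, 247, 429]) cube([78, 1333, 23]);
translate([1402, 247, 429]) cube([78, 1333, 23]);
translate([1522, 247, 429]) cube([78, 1333, 23]);
translate([1642, 247, 429]) cube([78, 1333, 23]);
translate([1762, 247, 429]) cube([78, 1333, 23]);
translate([1882, 247, 429]) cube([78, 1333, 23]);
translate([2002, 247, 429]) cube([78, 1333, 23]);


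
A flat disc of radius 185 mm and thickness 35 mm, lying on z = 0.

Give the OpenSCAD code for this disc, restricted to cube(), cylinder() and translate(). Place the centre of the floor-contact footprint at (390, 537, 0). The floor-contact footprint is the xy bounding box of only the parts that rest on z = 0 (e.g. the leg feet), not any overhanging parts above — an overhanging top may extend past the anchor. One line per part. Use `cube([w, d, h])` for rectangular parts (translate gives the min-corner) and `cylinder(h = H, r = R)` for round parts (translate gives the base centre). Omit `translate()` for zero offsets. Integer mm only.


translate([390, 537, 0]) cylinder(h = 35, r = 185);


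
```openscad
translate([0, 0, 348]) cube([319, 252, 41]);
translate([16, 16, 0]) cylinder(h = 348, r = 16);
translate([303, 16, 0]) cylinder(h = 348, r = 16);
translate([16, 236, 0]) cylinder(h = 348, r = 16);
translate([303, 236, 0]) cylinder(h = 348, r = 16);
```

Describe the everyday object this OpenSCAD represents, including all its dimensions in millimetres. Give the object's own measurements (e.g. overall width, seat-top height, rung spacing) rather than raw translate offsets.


A simple wooden stool: a rectangular seat 319 mm (x) by 252 mm (y), 41 mm thick, top face at z = 389 mm, on four round legs, each 32 mm in diameter. The legs rest on z = 0, each leg's axis is inset half a diameter from the nearest pair of seat edges (so the leg's bounding box is flush with the corner).


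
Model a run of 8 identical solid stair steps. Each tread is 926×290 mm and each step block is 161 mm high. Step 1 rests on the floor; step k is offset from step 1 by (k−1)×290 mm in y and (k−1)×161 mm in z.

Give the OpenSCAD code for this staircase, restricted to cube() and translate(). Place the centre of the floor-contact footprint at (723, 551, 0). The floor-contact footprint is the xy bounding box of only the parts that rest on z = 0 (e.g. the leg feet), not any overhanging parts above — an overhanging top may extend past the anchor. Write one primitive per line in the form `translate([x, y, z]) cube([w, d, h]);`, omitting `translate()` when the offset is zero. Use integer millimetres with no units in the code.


translate([260, 406, 0]) cube([926, 290, 161]);
translate([260, 696, 161]) cube([926, 290, 161]);
translate([260, 986, 322]) cube([926, 290, 161]);
translate([260, 1276, 483]) cube([926, 290, 161]);
translate([260, 1566, 644]) cube([926, 290, 161]);
translate([260, 1856, 805]) cube([926, 290, 161]);
translate([260, 2146, 966]) cube([926, 290, 161]);
translate([260, 2436, 1127]) cube([926, 290, 161]);


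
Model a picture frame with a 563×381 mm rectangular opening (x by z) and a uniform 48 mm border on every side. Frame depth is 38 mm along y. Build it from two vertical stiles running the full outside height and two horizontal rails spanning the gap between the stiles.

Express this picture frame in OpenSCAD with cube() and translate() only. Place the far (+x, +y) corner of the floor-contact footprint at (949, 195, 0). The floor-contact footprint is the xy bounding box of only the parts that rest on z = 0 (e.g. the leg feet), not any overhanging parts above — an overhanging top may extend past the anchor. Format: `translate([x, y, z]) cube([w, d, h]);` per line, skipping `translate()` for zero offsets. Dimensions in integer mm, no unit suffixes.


translate([290, 157, 0]) cube([48, 38, 477]);
translate([901, 157, 0]) cube([48, 38, 477]);
translate([338, 157, 0]) cube([563, 38, 48]);
translate([338, 157, 429]) cube([563, 38, 48]);


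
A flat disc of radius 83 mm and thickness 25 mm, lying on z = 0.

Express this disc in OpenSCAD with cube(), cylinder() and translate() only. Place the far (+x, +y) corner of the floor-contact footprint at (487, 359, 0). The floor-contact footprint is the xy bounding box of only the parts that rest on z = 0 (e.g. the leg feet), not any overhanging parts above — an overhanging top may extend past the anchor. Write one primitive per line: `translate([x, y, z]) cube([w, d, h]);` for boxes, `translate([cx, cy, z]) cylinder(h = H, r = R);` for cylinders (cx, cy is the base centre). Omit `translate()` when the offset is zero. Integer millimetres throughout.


translate([404, 276, 0]) cylinder(h = 25, r = 83);
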